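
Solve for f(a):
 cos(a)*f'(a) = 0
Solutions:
 f(a) = C1


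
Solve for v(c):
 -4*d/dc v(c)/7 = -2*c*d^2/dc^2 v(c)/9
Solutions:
 v(c) = C1 + C2*c^(25/7)


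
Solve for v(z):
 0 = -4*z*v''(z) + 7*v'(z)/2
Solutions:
 v(z) = C1 + C2*z^(15/8)


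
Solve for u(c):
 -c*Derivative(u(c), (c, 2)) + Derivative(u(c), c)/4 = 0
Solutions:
 u(c) = C1 + C2*c^(5/4)


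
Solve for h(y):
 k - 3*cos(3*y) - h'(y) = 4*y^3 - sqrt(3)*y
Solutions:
 h(y) = C1 + k*y - y^4 + sqrt(3)*y^2/2 - sin(3*y)


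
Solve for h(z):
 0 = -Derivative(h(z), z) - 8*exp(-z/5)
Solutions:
 h(z) = C1 + 40*exp(-z/5)


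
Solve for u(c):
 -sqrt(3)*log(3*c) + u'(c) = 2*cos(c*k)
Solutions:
 u(c) = C1 + sqrt(3)*c*(log(c) - 1) + sqrt(3)*c*log(3) + 2*Piecewise((sin(c*k)/k, Ne(k, 0)), (c, True))


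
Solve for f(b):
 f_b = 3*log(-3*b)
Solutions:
 f(b) = C1 + 3*b*log(-b) + 3*b*(-1 + log(3))


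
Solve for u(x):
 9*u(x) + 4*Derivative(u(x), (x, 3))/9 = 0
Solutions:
 u(x) = C3*exp(-3*6^(1/3)*x/2) + (C1*sin(3*2^(1/3)*3^(5/6)*x/4) + C2*cos(3*2^(1/3)*3^(5/6)*x/4))*exp(3*6^(1/3)*x/4)


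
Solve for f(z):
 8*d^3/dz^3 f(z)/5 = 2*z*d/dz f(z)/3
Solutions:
 f(z) = C1 + Integral(C2*airyai(90^(1/3)*z/6) + C3*airybi(90^(1/3)*z/6), z)


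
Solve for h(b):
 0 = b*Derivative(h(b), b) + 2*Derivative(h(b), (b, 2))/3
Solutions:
 h(b) = C1 + C2*erf(sqrt(3)*b/2)


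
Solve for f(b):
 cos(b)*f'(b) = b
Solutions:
 f(b) = C1 + Integral(b/cos(b), b)


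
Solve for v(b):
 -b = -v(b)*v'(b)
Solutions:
 v(b) = -sqrt(C1 + b^2)
 v(b) = sqrt(C1 + b^2)


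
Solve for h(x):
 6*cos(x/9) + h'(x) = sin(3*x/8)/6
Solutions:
 h(x) = C1 - 54*sin(x/9) - 4*cos(3*x/8)/9


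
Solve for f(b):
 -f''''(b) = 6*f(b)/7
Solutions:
 f(b) = (C1*sin(14^(3/4)*3^(1/4)*b/14) + C2*cos(14^(3/4)*3^(1/4)*b/14))*exp(-14^(3/4)*3^(1/4)*b/14) + (C3*sin(14^(3/4)*3^(1/4)*b/14) + C4*cos(14^(3/4)*3^(1/4)*b/14))*exp(14^(3/4)*3^(1/4)*b/14)


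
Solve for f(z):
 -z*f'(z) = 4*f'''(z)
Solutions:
 f(z) = C1 + Integral(C2*airyai(-2^(1/3)*z/2) + C3*airybi(-2^(1/3)*z/2), z)


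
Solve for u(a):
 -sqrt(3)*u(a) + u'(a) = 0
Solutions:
 u(a) = C1*exp(sqrt(3)*a)


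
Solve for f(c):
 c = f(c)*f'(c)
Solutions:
 f(c) = -sqrt(C1 + c^2)
 f(c) = sqrt(C1 + c^2)


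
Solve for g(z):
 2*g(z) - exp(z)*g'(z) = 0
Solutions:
 g(z) = C1*exp(-2*exp(-z))


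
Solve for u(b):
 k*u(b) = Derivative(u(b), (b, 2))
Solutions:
 u(b) = C1*exp(-b*sqrt(k)) + C2*exp(b*sqrt(k))


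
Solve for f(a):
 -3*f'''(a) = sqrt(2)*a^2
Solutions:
 f(a) = C1 + C2*a + C3*a^2 - sqrt(2)*a^5/180


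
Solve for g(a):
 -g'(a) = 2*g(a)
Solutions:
 g(a) = C1*exp(-2*a)


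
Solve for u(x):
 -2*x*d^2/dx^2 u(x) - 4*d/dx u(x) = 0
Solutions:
 u(x) = C1 + C2/x


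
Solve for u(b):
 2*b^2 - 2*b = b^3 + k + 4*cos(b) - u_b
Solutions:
 u(b) = C1 + b^4/4 - 2*b^3/3 + b^2 + b*k + 4*sin(b)


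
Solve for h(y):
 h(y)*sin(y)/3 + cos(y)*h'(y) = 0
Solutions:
 h(y) = C1*cos(y)^(1/3)


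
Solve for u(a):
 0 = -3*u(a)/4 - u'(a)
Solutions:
 u(a) = C1*exp(-3*a/4)


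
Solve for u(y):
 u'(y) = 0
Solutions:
 u(y) = C1


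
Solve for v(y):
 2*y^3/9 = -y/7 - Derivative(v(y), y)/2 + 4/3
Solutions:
 v(y) = C1 - y^4/9 - y^2/7 + 8*y/3


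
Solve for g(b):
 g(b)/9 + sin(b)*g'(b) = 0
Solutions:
 g(b) = C1*(cos(b) + 1)^(1/18)/(cos(b) - 1)^(1/18)


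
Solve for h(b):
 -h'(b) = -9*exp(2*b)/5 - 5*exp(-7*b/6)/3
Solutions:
 h(b) = C1 + 9*exp(2*b)/10 - 10*exp(-7*b/6)/7


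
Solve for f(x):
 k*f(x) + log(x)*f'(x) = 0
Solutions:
 f(x) = C1*exp(-k*li(x))


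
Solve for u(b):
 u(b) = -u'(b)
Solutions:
 u(b) = C1*exp(-b)


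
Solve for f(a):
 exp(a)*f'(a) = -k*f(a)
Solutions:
 f(a) = C1*exp(k*exp(-a))


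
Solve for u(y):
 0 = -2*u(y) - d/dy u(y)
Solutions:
 u(y) = C1*exp(-2*y)


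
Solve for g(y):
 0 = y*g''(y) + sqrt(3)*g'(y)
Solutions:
 g(y) = C1 + C2*y^(1 - sqrt(3))


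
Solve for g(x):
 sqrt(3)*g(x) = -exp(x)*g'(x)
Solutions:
 g(x) = C1*exp(sqrt(3)*exp(-x))


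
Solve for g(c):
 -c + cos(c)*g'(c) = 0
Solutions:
 g(c) = C1 + Integral(c/cos(c), c)


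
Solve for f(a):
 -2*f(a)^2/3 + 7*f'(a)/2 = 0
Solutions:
 f(a) = -21/(C1 + 4*a)


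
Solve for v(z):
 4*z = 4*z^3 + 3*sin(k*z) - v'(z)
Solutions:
 v(z) = C1 + z^4 - 2*z^2 - 3*cos(k*z)/k


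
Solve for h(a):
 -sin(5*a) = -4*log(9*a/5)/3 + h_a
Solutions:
 h(a) = C1 + 4*a*log(a)/3 - 2*a*log(5) - 4*a/3 + 2*a*log(15)/3 + 2*a*log(3) + cos(5*a)/5


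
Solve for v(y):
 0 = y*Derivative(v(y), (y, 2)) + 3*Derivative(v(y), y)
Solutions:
 v(y) = C1 + C2/y^2


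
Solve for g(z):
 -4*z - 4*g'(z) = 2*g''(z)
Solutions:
 g(z) = C1 + C2*exp(-2*z) - z^2/2 + z/2


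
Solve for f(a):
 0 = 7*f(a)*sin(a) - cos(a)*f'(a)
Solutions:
 f(a) = C1/cos(a)^7


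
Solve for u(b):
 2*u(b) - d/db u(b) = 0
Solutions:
 u(b) = C1*exp(2*b)


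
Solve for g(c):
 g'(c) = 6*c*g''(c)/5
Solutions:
 g(c) = C1 + C2*c^(11/6)


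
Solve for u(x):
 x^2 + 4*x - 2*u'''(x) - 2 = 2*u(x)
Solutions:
 u(x) = C3*exp(-x) + x^2/2 + 2*x + (C1*sin(sqrt(3)*x/2) + C2*cos(sqrt(3)*x/2))*exp(x/2) - 1


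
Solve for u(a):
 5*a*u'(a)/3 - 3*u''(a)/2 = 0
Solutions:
 u(a) = C1 + C2*erfi(sqrt(5)*a/3)


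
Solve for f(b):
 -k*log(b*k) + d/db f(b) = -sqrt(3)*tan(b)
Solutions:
 f(b) = C1 + b*k*(log(b*k) - 1) + sqrt(3)*log(cos(b))


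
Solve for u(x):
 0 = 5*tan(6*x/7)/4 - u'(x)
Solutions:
 u(x) = C1 - 35*log(cos(6*x/7))/24


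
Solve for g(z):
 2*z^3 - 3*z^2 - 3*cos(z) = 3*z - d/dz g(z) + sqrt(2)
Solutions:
 g(z) = C1 - z^4/2 + z^3 + 3*z^2/2 + sqrt(2)*z + 3*sin(z)


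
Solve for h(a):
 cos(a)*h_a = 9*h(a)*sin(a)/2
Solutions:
 h(a) = C1/cos(a)^(9/2)


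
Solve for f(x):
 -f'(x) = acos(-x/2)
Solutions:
 f(x) = C1 - x*acos(-x/2) - sqrt(4 - x^2)


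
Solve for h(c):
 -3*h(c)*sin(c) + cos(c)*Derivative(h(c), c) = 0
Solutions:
 h(c) = C1/cos(c)^3


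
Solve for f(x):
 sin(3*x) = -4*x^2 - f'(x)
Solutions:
 f(x) = C1 - 4*x^3/3 + cos(3*x)/3


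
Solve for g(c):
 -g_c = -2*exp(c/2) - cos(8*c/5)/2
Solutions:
 g(c) = C1 + 4*exp(c/2) + 5*sin(8*c/5)/16


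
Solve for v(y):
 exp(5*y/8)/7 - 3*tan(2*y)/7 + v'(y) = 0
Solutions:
 v(y) = C1 - 8*exp(5*y/8)/35 - 3*log(cos(2*y))/14


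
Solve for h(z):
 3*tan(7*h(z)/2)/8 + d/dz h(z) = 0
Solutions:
 h(z) = -2*asin(C1*exp(-21*z/16))/7 + 2*pi/7
 h(z) = 2*asin(C1*exp(-21*z/16))/7


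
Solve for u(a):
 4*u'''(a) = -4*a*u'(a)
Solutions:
 u(a) = C1 + Integral(C2*airyai(-a) + C3*airybi(-a), a)


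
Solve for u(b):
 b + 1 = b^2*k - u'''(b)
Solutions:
 u(b) = C1 + C2*b + C3*b^2 + b^5*k/60 - b^4/24 - b^3/6


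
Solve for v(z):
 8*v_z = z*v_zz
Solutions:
 v(z) = C1 + C2*z^9


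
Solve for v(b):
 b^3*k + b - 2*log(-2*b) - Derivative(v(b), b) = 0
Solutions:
 v(b) = C1 + b^4*k/4 + b^2/2 - 2*b*log(-b) + 2*b*(1 - log(2))


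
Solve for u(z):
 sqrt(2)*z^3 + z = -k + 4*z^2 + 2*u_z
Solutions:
 u(z) = C1 + k*z/2 + sqrt(2)*z^4/8 - 2*z^3/3 + z^2/4


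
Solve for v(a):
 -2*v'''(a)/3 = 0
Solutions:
 v(a) = C1 + C2*a + C3*a^2


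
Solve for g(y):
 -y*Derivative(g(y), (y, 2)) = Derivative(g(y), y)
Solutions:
 g(y) = C1 + C2*log(y)


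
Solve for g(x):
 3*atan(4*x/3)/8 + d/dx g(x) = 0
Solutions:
 g(x) = C1 - 3*x*atan(4*x/3)/8 + 9*log(16*x^2 + 9)/64


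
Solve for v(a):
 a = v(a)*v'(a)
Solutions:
 v(a) = -sqrt(C1 + a^2)
 v(a) = sqrt(C1 + a^2)


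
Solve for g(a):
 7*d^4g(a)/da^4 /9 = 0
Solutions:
 g(a) = C1 + C2*a + C3*a^2 + C4*a^3


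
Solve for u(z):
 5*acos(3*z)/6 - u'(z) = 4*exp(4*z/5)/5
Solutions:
 u(z) = C1 + 5*z*acos(3*z)/6 - 5*sqrt(1 - 9*z^2)/18 - exp(4*z/5)


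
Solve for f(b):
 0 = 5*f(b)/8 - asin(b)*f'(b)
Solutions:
 f(b) = C1*exp(5*Integral(1/asin(b), b)/8)


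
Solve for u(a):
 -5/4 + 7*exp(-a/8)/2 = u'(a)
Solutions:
 u(a) = C1 - 5*a/4 - 28*exp(-a/8)


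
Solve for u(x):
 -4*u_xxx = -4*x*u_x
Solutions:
 u(x) = C1 + Integral(C2*airyai(x) + C3*airybi(x), x)


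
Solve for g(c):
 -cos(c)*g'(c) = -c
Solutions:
 g(c) = C1 + Integral(c/cos(c), c)


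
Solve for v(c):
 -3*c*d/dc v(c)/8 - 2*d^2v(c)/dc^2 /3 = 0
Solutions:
 v(c) = C1 + C2*erf(3*sqrt(2)*c/8)


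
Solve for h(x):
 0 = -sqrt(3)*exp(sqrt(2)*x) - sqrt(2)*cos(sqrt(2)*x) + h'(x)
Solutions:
 h(x) = C1 + sqrt(6)*exp(sqrt(2)*x)/2 + sin(sqrt(2)*x)


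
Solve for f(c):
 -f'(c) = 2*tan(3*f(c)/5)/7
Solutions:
 f(c) = -5*asin(C1*exp(-6*c/35))/3 + 5*pi/3
 f(c) = 5*asin(C1*exp(-6*c/35))/3


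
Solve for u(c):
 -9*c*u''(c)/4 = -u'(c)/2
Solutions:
 u(c) = C1 + C2*c^(11/9)


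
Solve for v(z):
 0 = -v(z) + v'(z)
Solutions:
 v(z) = C1*exp(z)


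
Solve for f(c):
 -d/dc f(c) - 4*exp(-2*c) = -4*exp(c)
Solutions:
 f(c) = C1 + 4*exp(c) + 2*exp(-2*c)


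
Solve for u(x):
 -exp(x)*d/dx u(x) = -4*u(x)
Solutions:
 u(x) = C1*exp(-4*exp(-x))


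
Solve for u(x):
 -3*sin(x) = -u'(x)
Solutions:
 u(x) = C1 - 3*cos(x)


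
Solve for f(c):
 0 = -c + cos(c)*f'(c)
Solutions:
 f(c) = C1 + Integral(c/cos(c), c)


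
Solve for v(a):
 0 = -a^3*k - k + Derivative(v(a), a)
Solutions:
 v(a) = C1 + a^4*k/4 + a*k


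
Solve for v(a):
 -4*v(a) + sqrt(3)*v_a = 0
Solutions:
 v(a) = C1*exp(4*sqrt(3)*a/3)


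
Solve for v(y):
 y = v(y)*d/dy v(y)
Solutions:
 v(y) = -sqrt(C1 + y^2)
 v(y) = sqrt(C1 + y^2)


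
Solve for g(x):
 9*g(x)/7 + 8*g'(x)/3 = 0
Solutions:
 g(x) = C1*exp(-27*x/56)


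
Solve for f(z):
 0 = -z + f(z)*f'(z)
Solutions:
 f(z) = -sqrt(C1 + z^2)
 f(z) = sqrt(C1 + z^2)


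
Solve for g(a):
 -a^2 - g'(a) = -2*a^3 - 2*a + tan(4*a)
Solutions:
 g(a) = C1 + a^4/2 - a^3/3 + a^2 + log(cos(4*a))/4


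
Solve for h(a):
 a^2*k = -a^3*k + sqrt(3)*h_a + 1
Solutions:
 h(a) = C1 + sqrt(3)*a^4*k/12 + sqrt(3)*a^3*k/9 - sqrt(3)*a/3


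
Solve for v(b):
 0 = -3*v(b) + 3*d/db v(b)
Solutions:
 v(b) = C1*exp(b)


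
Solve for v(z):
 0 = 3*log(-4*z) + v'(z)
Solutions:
 v(z) = C1 - 3*z*log(-z) + 3*z*(1 - 2*log(2))


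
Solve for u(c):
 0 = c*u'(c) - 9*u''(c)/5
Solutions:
 u(c) = C1 + C2*erfi(sqrt(10)*c/6)


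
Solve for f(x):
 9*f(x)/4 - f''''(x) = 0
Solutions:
 f(x) = C1*exp(-sqrt(6)*x/2) + C2*exp(sqrt(6)*x/2) + C3*sin(sqrt(6)*x/2) + C4*cos(sqrt(6)*x/2)


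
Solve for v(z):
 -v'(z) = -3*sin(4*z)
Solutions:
 v(z) = C1 - 3*cos(4*z)/4


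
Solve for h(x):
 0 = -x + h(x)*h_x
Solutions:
 h(x) = -sqrt(C1 + x^2)
 h(x) = sqrt(C1 + x^2)


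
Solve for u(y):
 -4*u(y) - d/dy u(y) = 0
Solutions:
 u(y) = C1*exp(-4*y)


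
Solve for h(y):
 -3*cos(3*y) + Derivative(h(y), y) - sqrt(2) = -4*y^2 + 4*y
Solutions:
 h(y) = C1 - 4*y^3/3 + 2*y^2 + sqrt(2)*y + sin(3*y)


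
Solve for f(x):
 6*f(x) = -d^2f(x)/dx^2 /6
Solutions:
 f(x) = C1*sin(6*x) + C2*cos(6*x)


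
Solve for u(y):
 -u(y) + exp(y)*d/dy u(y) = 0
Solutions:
 u(y) = C1*exp(-exp(-y))


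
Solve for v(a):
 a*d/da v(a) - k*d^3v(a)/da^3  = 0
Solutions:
 v(a) = C1 + Integral(C2*airyai(a*(1/k)^(1/3)) + C3*airybi(a*(1/k)^(1/3)), a)


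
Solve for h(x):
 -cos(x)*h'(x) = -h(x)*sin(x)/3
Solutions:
 h(x) = C1/cos(x)^(1/3)


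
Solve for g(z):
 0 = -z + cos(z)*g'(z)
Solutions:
 g(z) = C1 + Integral(z/cos(z), z)


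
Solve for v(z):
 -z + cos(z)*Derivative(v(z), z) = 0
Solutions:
 v(z) = C1 + Integral(z/cos(z), z)


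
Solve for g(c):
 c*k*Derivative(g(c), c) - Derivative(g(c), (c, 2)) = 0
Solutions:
 g(c) = Piecewise((-sqrt(2)*sqrt(pi)*C1*erf(sqrt(2)*c*sqrt(-k)/2)/(2*sqrt(-k)) - C2, (k > 0) | (k < 0)), (-C1*c - C2, True))


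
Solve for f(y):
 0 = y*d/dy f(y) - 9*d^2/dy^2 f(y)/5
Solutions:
 f(y) = C1 + C2*erfi(sqrt(10)*y/6)


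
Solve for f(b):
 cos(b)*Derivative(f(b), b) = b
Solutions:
 f(b) = C1 + Integral(b/cos(b), b)


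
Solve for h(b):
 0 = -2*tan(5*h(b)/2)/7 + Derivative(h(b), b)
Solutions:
 h(b) = -2*asin(C1*exp(5*b/7))/5 + 2*pi/5
 h(b) = 2*asin(C1*exp(5*b/7))/5


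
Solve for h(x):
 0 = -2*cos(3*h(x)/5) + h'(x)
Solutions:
 -2*x - 5*log(sin(3*h(x)/5) - 1)/6 + 5*log(sin(3*h(x)/5) + 1)/6 = C1


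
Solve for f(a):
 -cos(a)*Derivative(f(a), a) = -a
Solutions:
 f(a) = C1 + Integral(a/cos(a), a)


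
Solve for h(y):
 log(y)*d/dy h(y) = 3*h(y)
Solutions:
 h(y) = C1*exp(3*li(y))


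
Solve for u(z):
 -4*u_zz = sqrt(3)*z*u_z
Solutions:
 u(z) = C1 + C2*erf(sqrt(2)*3^(1/4)*z/4)


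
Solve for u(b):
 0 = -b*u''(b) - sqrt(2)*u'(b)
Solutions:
 u(b) = C1 + C2*b^(1 - sqrt(2))


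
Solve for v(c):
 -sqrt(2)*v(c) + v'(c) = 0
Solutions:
 v(c) = C1*exp(sqrt(2)*c)


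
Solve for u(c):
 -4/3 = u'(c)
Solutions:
 u(c) = C1 - 4*c/3


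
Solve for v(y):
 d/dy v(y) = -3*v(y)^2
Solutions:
 v(y) = 1/(C1 + 3*y)


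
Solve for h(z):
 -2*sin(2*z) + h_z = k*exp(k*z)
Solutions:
 h(z) = C1 + exp(k*z) - cos(2*z)


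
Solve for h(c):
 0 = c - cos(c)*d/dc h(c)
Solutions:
 h(c) = C1 + Integral(c/cos(c), c)


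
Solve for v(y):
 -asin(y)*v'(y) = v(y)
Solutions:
 v(y) = C1*exp(-Integral(1/asin(y), y))


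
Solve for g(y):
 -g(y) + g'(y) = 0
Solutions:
 g(y) = C1*exp(y)


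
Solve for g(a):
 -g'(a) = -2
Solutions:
 g(a) = C1 + 2*a


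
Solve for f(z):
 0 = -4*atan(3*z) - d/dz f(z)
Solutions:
 f(z) = C1 - 4*z*atan(3*z) + 2*log(9*z^2 + 1)/3


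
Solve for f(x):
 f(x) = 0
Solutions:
 f(x) = 0


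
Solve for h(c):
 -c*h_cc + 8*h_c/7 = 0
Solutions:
 h(c) = C1 + C2*c^(15/7)


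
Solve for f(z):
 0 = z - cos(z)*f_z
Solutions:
 f(z) = C1 + Integral(z/cos(z), z)


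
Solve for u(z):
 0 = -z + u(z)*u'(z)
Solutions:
 u(z) = -sqrt(C1 + z^2)
 u(z) = sqrt(C1 + z^2)


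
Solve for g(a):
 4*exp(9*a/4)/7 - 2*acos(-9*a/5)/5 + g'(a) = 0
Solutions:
 g(a) = C1 + 2*a*acos(-9*a/5)/5 + 2*sqrt(25 - 81*a^2)/45 - 16*exp(9*a/4)/63


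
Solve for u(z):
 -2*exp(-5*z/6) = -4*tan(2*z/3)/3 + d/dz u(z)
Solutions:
 u(z) = C1 + log(tan(2*z/3)^2 + 1) + 12*exp(-5*z/6)/5


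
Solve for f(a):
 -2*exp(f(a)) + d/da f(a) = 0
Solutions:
 f(a) = log(-1/(C1 + 2*a))


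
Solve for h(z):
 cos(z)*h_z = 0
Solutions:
 h(z) = C1


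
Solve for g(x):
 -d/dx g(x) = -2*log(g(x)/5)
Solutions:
 Integral(1/(-log(_y) + log(5)), (_y, g(x)))/2 = C1 - x


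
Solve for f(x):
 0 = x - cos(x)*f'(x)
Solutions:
 f(x) = C1 + Integral(x/cos(x), x)


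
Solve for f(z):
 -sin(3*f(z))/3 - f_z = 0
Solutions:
 f(z) = -acos((-C1 - exp(2*z))/(C1 - exp(2*z)))/3 + 2*pi/3
 f(z) = acos((-C1 - exp(2*z))/(C1 - exp(2*z)))/3


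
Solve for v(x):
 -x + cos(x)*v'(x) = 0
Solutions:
 v(x) = C1 + Integral(x/cos(x), x)


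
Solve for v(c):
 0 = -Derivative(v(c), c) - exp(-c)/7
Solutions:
 v(c) = C1 + exp(-c)/7


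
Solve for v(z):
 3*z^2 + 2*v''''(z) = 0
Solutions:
 v(z) = C1 + C2*z + C3*z^2 + C4*z^3 - z^6/240


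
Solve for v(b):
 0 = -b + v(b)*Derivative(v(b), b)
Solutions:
 v(b) = -sqrt(C1 + b^2)
 v(b) = sqrt(C1 + b^2)


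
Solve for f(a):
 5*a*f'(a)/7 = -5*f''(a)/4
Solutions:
 f(a) = C1 + C2*erf(sqrt(14)*a/7)


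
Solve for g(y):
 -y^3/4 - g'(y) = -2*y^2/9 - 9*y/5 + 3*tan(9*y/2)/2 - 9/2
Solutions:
 g(y) = C1 - y^4/16 + 2*y^3/27 + 9*y^2/10 + 9*y/2 + log(cos(9*y/2))/3


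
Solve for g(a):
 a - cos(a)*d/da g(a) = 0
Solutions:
 g(a) = C1 + Integral(a/cos(a), a)


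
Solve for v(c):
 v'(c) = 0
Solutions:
 v(c) = C1


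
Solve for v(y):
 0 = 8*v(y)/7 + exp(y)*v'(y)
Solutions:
 v(y) = C1*exp(8*exp(-y)/7)


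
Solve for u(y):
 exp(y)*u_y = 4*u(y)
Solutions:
 u(y) = C1*exp(-4*exp(-y))


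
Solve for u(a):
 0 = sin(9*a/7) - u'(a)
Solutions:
 u(a) = C1 - 7*cos(9*a/7)/9


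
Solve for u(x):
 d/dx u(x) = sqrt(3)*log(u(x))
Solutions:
 li(u(x)) = C1 + sqrt(3)*x


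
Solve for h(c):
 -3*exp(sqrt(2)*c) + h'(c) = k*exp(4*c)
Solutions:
 h(c) = C1 + k*exp(4*c)/4 + 3*sqrt(2)*exp(sqrt(2)*c)/2


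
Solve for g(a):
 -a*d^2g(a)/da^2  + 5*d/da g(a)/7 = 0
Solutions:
 g(a) = C1 + C2*a^(12/7)


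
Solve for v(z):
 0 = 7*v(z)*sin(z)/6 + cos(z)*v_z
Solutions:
 v(z) = C1*cos(z)^(7/6)


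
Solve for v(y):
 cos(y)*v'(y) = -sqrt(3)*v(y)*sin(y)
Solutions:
 v(y) = C1*cos(y)^(sqrt(3))


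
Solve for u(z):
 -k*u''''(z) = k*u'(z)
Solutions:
 u(z) = C1 + C4*exp(-z) + (C2*sin(sqrt(3)*z/2) + C3*cos(sqrt(3)*z/2))*exp(z/2)


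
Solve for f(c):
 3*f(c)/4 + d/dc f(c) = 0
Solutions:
 f(c) = C1*exp(-3*c/4)


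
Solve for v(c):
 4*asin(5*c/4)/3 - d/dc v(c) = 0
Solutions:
 v(c) = C1 + 4*c*asin(5*c/4)/3 + 4*sqrt(16 - 25*c^2)/15


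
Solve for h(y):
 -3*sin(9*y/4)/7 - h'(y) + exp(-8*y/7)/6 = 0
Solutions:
 h(y) = C1 + 4*cos(9*y/4)/21 - 7*exp(-8*y/7)/48


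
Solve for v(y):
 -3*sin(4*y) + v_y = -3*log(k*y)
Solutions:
 v(y) = C1 - 3*y*log(k*y) + 3*y - 3*cos(4*y)/4


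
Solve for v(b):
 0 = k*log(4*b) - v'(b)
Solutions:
 v(b) = C1 + b*k*log(b) - b*k + b*k*log(4)


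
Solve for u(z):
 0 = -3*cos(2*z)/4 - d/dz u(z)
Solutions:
 u(z) = C1 - 3*sin(2*z)/8


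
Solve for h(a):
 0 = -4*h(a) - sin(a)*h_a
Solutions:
 h(a) = C1*(cos(a)^2 + 2*cos(a) + 1)/(cos(a)^2 - 2*cos(a) + 1)


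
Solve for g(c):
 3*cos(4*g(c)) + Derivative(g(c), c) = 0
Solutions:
 g(c) = -asin((C1 + exp(24*c))/(C1 - exp(24*c)))/4 + pi/4
 g(c) = asin((C1 + exp(24*c))/(C1 - exp(24*c)))/4


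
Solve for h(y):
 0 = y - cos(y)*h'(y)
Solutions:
 h(y) = C1 + Integral(y/cos(y), y)


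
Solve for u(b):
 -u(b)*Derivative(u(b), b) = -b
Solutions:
 u(b) = -sqrt(C1 + b^2)
 u(b) = sqrt(C1 + b^2)


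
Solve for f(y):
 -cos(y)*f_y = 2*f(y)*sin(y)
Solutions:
 f(y) = C1*cos(y)^2


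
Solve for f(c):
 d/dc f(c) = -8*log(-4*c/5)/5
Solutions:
 f(c) = C1 - 8*c*log(-c)/5 + 8*c*(-2*log(2) + 1 + log(5))/5


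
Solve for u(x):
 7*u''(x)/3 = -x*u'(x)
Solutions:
 u(x) = C1 + C2*erf(sqrt(42)*x/14)


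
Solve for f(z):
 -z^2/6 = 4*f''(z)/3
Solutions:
 f(z) = C1 + C2*z - z^4/96


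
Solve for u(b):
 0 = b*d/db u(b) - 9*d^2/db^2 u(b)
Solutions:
 u(b) = C1 + C2*erfi(sqrt(2)*b/6)


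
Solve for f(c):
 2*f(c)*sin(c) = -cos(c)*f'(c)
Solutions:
 f(c) = C1*cos(c)^2


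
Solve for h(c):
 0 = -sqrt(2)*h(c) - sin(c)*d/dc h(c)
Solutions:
 h(c) = C1*(cos(c) + 1)^(sqrt(2)/2)/(cos(c) - 1)^(sqrt(2)/2)


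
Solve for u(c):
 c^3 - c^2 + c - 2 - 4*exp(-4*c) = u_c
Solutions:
 u(c) = C1 + c^4/4 - c^3/3 + c^2/2 - 2*c + exp(-4*c)


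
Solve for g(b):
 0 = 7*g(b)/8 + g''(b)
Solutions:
 g(b) = C1*sin(sqrt(14)*b/4) + C2*cos(sqrt(14)*b/4)


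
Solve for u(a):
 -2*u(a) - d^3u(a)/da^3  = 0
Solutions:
 u(a) = C3*exp(-2^(1/3)*a) + (C1*sin(2^(1/3)*sqrt(3)*a/2) + C2*cos(2^(1/3)*sqrt(3)*a/2))*exp(2^(1/3)*a/2)


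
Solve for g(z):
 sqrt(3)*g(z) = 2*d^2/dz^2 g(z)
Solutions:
 g(z) = C1*exp(-sqrt(2)*3^(1/4)*z/2) + C2*exp(sqrt(2)*3^(1/4)*z/2)


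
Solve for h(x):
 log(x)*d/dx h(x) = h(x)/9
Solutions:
 h(x) = C1*exp(li(x)/9)


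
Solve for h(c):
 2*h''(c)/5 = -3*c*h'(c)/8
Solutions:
 h(c) = C1 + C2*erf(sqrt(30)*c/8)


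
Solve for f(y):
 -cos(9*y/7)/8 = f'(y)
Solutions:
 f(y) = C1 - 7*sin(9*y/7)/72


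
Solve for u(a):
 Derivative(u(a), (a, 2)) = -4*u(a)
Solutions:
 u(a) = C1*sin(2*a) + C2*cos(2*a)


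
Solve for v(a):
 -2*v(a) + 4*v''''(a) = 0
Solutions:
 v(a) = C1*exp(-2^(3/4)*a/2) + C2*exp(2^(3/4)*a/2) + C3*sin(2^(3/4)*a/2) + C4*cos(2^(3/4)*a/2)


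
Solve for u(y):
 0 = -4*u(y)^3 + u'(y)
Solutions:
 u(y) = -sqrt(2)*sqrt(-1/(C1 + 4*y))/2
 u(y) = sqrt(2)*sqrt(-1/(C1 + 4*y))/2


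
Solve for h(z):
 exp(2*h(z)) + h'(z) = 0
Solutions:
 h(z) = log(-sqrt(-1/(C1 - z))) - log(2)/2
 h(z) = log(-1/(C1 - z))/2 - log(2)/2


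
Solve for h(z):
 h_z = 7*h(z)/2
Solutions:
 h(z) = C1*exp(7*z/2)


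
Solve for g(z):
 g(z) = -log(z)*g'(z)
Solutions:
 g(z) = C1*exp(-li(z))


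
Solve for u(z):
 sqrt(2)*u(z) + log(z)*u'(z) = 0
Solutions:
 u(z) = C1*exp(-sqrt(2)*li(z))


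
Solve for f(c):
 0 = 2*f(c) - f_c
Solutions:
 f(c) = C1*exp(2*c)


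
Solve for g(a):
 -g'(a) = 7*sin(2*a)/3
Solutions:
 g(a) = C1 + 7*cos(2*a)/6


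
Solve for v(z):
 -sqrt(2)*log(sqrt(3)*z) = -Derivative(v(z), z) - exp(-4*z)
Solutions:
 v(z) = C1 + sqrt(2)*z*log(z) + sqrt(2)*z*(-1 + log(3)/2) + exp(-4*z)/4


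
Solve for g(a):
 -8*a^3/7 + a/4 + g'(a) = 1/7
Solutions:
 g(a) = C1 + 2*a^4/7 - a^2/8 + a/7


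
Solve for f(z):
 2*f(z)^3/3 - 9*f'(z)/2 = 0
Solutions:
 f(z) = -3*sqrt(6)*sqrt(-1/(C1 + 4*z))/2
 f(z) = 3*sqrt(6)*sqrt(-1/(C1 + 4*z))/2


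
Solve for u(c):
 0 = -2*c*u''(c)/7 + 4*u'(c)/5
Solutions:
 u(c) = C1 + C2*c^(19/5)


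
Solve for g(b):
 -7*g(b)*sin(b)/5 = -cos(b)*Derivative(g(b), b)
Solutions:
 g(b) = C1/cos(b)^(7/5)


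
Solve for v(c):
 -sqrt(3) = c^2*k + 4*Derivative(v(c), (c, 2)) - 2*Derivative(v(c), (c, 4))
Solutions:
 v(c) = C1 + C2*c + C3*exp(-sqrt(2)*c) + C4*exp(sqrt(2)*c) - c^4*k/48 + c^2*(-k - sqrt(3))/8


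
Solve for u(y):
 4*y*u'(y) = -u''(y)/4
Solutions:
 u(y) = C1 + C2*erf(2*sqrt(2)*y)


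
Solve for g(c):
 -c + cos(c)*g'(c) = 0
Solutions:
 g(c) = C1 + Integral(c/cos(c), c)


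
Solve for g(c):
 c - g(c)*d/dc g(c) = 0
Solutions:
 g(c) = -sqrt(C1 + c^2)
 g(c) = sqrt(C1 + c^2)


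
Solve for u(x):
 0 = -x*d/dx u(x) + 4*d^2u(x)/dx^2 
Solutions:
 u(x) = C1 + C2*erfi(sqrt(2)*x/4)


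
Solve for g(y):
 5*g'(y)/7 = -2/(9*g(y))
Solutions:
 g(y) = -sqrt(C1 - 140*y)/15
 g(y) = sqrt(C1 - 140*y)/15


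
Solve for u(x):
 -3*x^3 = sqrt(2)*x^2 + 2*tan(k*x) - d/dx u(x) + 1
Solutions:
 u(x) = C1 + 3*x^4/4 + sqrt(2)*x^3/3 + x + 2*Piecewise((-log(cos(k*x))/k, Ne(k, 0)), (0, True))


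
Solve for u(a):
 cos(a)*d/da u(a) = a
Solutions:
 u(a) = C1 + Integral(a/cos(a), a)


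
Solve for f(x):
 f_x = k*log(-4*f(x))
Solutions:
 Integral(1/(log(-_y) + 2*log(2)), (_y, f(x))) = C1 + k*x


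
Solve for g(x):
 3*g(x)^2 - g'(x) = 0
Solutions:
 g(x) = -1/(C1 + 3*x)


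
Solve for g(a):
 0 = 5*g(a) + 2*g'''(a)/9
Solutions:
 g(a) = C3*exp(a*(-2^(2/3)*45^(1/3) + 3*5^(1/3)*6^(2/3))/8)*sin(3*2^(2/3)*3^(1/6)*5^(1/3)*a/4) + C4*exp(a*(-2^(2/3)*45^(1/3) + 3*5^(1/3)*6^(2/3))/8)*cos(3*2^(2/3)*3^(1/6)*5^(1/3)*a/4) + C5*exp(-a*(2^(2/3)*45^(1/3) + 3*5^(1/3)*6^(2/3))/8) + (C1*sin(3*2^(2/3)*3^(1/6)*5^(1/3)*a/4) + C2*cos(3*2^(2/3)*3^(1/6)*5^(1/3)*a/4))*exp(2^(2/3)*45^(1/3)*a/4)


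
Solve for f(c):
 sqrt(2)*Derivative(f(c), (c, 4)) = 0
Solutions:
 f(c) = C1 + C2*c + C3*c^2 + C4*c^3


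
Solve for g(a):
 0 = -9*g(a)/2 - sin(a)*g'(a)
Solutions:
 g(a) = C1*(cos(a) + 1)^(1/4)*(cos(a)^2 + 2*cos(a) + 1)/((cos(a) - 1)^(1/4)*(cos(a)^2 - 2*cos(a) + 1))


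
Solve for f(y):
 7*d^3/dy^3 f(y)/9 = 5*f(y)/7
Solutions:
 f(y) = C3*exp(315^(1/3)*y/7) + (C1*sin(3*3^(1/6)*35^(1/3)*y/14) + C2*cos(3*3^(1/6)*35^(1/3)*y/14))*exp(-315^(1/3)*y/14)


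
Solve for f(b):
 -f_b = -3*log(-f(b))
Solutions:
 -li(-f(b)) = C1 + 3*b


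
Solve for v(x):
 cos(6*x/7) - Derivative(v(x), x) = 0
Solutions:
 v(x) = C1 + 7*sin(6*x/7)/6


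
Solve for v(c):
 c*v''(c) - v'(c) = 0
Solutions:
 v(c) = C1 + C2*c^2


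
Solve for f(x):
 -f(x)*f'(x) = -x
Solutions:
 f(x) = -sqrt(C1 + x^2)
 f(x) = sqrt(C1 + x^2)


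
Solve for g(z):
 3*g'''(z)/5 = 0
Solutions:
 g(z) = C1 + C2*z + C3*z^2


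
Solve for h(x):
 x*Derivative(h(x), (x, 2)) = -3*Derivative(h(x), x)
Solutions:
 h(x) = C1 + C2/x^2


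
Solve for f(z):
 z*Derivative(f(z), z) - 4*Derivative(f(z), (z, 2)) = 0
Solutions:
 f(z) = C1 + C2*erfi(sqrt(2)*z/4)


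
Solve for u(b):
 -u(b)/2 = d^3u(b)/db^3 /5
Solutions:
 u(b) = C3*exp(-2^(2/3)*5^(1/3)*b/2) + (C1*sin(2^(2/3)*sqrt(3)*5^(1/3)*b/4) + C2*cos(2^(2/3)*sqrt(3)*5^(1/3)*b/4))*exp(2^(2/3)*5^(1/3)*b/4)


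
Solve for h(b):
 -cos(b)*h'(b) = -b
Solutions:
 h(b) = C1 + Integral(b/cos(b), b)


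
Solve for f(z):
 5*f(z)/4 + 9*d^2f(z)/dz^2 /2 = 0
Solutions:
 f(z) = C1*sin(sqrt(10)*z/6) + C2*cos(sqrt(10)*z/6)


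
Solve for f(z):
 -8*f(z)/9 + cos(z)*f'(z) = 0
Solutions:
 f(z) = C1*(sin(z) + 1)^(4/9)/(sin(z) - 1)^(4/9)


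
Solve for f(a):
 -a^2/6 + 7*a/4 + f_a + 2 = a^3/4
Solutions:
 f(a) = C1 + a^4/16 + a^3/18 - 7*a^2/8 - 2*a


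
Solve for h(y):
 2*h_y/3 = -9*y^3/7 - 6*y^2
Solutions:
 h(y) = C1 - 27*y^4/56 - 3*y^3


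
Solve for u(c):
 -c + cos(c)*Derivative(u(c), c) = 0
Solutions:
 u(c) = C1 + Integral(c/cos(c), c)


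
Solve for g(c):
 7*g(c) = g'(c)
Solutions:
 g(c) = C1*exp(7*c)


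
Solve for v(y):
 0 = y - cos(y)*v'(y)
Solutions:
 v(y) = C1 + Integral(y/cos(y), y)


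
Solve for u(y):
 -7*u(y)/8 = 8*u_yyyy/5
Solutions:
 u(y) = (C1*sin(35^(1/4)*y/4) + C2*cos(35^(1/4)*y/4))*exp(-35^(1/4)*y/4) + (C3*sin(35^(1/4)*y/4) + C4*cos(35^(1/4)*y/4))*exp(35^(1/4)*y/4)


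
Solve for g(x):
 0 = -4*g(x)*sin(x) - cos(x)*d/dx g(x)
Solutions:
 g(x) = C1*cos(x)^4


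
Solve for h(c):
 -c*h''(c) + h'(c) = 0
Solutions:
 h(c) = C1 + C2*c^2


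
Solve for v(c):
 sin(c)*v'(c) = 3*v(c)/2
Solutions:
 v(c) = C1*(cos(c) - 1)^(3/4)/(cos(c) + 1)^(3/4)


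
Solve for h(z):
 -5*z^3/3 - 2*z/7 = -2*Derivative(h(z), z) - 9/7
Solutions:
 h(z) = C1 + 5*z^4/24 + z^2/14 - 9*z/14


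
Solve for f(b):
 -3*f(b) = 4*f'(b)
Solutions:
 f(b) = C1*exp(-3*b/4)


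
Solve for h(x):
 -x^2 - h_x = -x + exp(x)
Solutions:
 h(x) = C1 - x^3/3 + x^2/2 - exp(x)


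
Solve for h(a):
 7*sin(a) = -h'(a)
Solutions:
 h(a) = C1 + 7*cos(a)


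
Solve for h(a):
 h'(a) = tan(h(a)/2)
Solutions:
 h(a) = -2*asin(C1*exp(a/2)) + 2*pi
 h(a) = 2*asin(C1*exp(a/2))


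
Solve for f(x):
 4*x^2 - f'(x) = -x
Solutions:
 f(x) = C1 + 4*x^3/3 + x^2/2


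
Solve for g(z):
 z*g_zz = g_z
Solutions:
 g(z) = C1 + C2*z^2


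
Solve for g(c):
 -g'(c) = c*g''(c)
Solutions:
 g(c) = C1 + C2*log(c)


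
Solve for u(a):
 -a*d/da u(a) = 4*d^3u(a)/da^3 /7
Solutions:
 u(a) = C1 + Integral(C2*airyai(-14^(1/3)*a/2) + C3*airybi(-14^(1/3)*a/2), a)


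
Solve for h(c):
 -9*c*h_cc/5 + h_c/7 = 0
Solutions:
 h(c) = C1 + C2*c^(68/63)


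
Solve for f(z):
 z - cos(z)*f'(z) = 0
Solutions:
 f(z) = C1 + Integral(z/cos(z), z)


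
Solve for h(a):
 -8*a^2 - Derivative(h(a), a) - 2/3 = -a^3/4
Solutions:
 h(a) = C1 + a^4/16 - 8*a^3/3 - 2*a/3


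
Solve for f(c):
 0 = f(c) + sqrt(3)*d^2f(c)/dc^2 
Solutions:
 f(c) = C1*sin(3^(3/4)*c/3) + C2*cos(3^(3/4)*c/3)


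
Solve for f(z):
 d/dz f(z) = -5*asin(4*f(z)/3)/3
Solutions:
 Integral(1/asin(4*_y/3), (_y, f(z))) = C1 - 5*z/3


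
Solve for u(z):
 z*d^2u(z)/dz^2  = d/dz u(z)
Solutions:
 u(z) = C1 + C2*z^2


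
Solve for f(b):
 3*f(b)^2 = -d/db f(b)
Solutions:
 f(b) = 1/(C1 + 3*b)


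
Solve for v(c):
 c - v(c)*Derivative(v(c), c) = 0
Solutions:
 v(c) = -sqrt(C1 + c^2)
 v(c) = sqrt(C1 + c^2)


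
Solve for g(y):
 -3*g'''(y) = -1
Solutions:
 g(y) = C1 + C2*y + C3*y^2 + y^3/18


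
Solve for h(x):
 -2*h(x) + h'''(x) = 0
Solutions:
 h(x) = C3*exp(2^(1/3)*x) + (C1*sin(2^(1/3)*sqrt(3)*x/2) + C2*cos(2^(1/3)*sqrt(3)*x/2))*exp(-2^(1/3)*x/2)


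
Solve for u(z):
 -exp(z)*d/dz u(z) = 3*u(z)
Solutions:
 u(z) = C1*exp(3*exp(-z))


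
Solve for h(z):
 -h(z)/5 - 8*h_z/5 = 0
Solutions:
 h(z) = C1*exp(-z/8)


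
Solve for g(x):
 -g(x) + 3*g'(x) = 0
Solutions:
 g(x) = C1*exp(x/3)


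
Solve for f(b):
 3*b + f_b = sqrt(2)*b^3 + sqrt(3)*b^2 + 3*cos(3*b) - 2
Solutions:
 f(b) = C1 + sqrt(2)*b^4/4 + sqrt(3)*b^3/3 - 3*b^2/2 - 2*b + sin(3*b)


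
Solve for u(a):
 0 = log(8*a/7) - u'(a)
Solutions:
 u(a) = C1 + a*log(a) - a + a*log(8/7)


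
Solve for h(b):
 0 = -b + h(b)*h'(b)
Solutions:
 h(b) = -sqrt(C1 + b^2)
 h(b) = sqrt(C1 + b^2)


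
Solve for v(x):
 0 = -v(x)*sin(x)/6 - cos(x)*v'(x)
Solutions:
 v(x) = C1*cos(x)^(1/6)


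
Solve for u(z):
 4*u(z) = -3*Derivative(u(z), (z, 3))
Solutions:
 u(z) = C3*exp(-6^(2/3)*z/3) + (C1*sin(2^(2/3)*3^(1/6)*z/2) + C2*cos(2^(2/3)*3^(1/6)*z/2))*exp(6^(2/3)*z/6)


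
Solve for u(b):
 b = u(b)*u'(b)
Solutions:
 u(b) = -sqrt(C1 + b^2)
 u(b) = sqrt(C1 + b^2)


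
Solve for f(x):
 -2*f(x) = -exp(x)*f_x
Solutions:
 f(x) = C1*exp(-2*exp(-x))


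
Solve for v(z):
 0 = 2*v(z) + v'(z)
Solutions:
 v(z) = C1*exp(-2*z)


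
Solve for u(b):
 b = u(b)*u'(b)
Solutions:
 u(b) = -sqrt(C1 + b^2)
 u(b) = sqrt(C1 + b^2)


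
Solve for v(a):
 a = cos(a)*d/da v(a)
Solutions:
 v(a) = C1 + Integral(a/cos(a), a)


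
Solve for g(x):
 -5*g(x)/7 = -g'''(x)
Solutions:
 g(x) = C3*exp(5^(1/3)*7^(2/3)*x/7) + (C1*sin(sqrt(3)*5^(1/3)*7^(2/3)*x/14) + C2*cos(sqrt(3)*5^(1/3)*7^(2/3)*x/14))*exp(-5^(1/3)*7^(2/3)*x/14)


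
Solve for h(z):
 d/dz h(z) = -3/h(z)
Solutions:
 h(z) = -sqrt(C1 - 6*z)
 h(z) = sqrt(C1 - 6*z)


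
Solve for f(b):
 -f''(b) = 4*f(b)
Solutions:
 f(b) = C1*sin(2*b) + C2*cos(2*b)


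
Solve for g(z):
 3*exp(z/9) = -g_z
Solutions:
 g(z) = C1 - 27*exp(z/9)


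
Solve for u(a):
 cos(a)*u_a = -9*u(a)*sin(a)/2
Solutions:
 u(a) = C1*cos(a)^(9/2)


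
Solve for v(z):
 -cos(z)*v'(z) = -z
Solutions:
 v(z) = C1 + Integral(z/cos(z), z)


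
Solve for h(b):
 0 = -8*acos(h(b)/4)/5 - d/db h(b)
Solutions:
 Integral(1/acos(_y/4), (_y, h(b))) = C1 - 8*b/5


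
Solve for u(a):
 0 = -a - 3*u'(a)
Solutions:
 u(a) = C1 - a^2/6


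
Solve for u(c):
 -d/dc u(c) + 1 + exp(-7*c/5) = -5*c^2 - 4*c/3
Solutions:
 u(c) = C1 + 5*c^3/3 + 2*c^2/3 + c - 5*exp(-7*c/5)/7


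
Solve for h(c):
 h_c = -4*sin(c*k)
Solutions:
 h(c) = C1 + 4*cos(c*k)/k


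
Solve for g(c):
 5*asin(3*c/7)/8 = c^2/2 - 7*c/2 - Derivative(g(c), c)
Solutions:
 g(c) = C1 + c^3/6 - 7*c^2/4 - 5*c*asin(3*c/7)/8 - 5*sqrt(49 - 9*c^2)/24


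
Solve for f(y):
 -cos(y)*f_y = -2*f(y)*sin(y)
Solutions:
 f(y) = C1/cos(y)^2


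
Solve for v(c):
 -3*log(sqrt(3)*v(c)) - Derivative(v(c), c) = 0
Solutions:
 2*Integral(1/(2*log(_y) + log(3)), (_y, v(c)))/3 = C1 - c


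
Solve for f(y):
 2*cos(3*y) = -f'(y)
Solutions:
 f(y) = C1 - 2*sin(3*y)/3


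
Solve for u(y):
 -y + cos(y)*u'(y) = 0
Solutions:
 u(y) = C1 + Integral(y/cos(y), y)


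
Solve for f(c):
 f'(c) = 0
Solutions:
 f(c) = C1


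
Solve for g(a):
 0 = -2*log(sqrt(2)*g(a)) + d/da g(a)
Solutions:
 -Integral(1/(2*log(_y) + log(2)), (_y, g(a))) = C1 - a


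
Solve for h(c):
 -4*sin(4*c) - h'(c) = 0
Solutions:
 h(c) = C1 + cos(4*c)


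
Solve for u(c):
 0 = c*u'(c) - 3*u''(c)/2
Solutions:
 u(c) = C1 + C2*erfi(sqrt(3)*c/3)


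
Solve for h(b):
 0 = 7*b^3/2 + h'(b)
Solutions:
 h(b) = C1 - 7*b^4/8


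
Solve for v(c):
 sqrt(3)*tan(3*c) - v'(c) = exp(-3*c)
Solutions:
 v(c) = C1 + sqrt(3)*log(tan(3*c)^2 + 1)/6 + exp(-3*c)/3


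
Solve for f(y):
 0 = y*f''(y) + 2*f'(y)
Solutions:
 f(y) = C1 + C2/y


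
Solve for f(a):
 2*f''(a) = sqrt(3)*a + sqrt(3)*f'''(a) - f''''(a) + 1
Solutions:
 f(a) = C1 + C2*a + sqrt(3)*a^3/12 + 5*a^2/8 + (C3*sin(sqrt(5)*a/2) + C4*cos(sqrt(5)*a/2))*exp(sqrt(3)*a/2)


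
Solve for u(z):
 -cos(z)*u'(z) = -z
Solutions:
 u(z) = C1 + Integral(z/cos(z), z)


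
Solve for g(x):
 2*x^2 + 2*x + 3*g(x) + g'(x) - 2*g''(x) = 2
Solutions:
 g(x) = C1*exp(-x) + C2*exp(3*x/2) - 2*x^2/3 - 2*x/9 - 4/27


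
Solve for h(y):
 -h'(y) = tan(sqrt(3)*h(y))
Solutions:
 h(y) = sqrt(3)*(pi - asin(C1*exp(-sqrt(3)*y)))/3
 h(y) = sqrt(3)*asin(C1*exp(-sqrt(3)*y))/3


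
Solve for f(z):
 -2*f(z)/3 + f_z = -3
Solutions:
 f(z) = C1*exp(2*z/3) + 9/2


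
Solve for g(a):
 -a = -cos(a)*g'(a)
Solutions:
 g(a) = C1 + Integral(a/cos(a), a)


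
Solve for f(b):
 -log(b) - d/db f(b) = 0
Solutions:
 f(b) = C1 - b*log(b) + b


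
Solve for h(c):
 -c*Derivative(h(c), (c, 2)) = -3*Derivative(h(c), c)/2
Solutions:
 h(c) = C1 + C2*c^(5/2)


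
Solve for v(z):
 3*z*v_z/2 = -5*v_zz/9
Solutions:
 v(z) = C1 + C2*erf(3*sqrt(15)*z/10)


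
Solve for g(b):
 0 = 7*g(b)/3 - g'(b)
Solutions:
 g(b) = C1*exp(7*b/3)


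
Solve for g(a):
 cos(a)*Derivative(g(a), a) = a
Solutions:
 g(a) = C1 + Integral(a/cos(a), a)


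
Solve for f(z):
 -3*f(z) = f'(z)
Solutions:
 f(z) = C1*exp(-3*z)


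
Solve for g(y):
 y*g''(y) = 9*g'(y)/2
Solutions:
 g(y) = C1 + C2*y^(11/2)


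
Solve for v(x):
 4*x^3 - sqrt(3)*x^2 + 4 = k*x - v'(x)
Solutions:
 v(x) = C1 + k*x^2/2 - x^4 + sqrt(3)*x^3/3 - 4*x


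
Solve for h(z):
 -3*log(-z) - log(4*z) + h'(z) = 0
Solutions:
 h(z) = C1 + 4*z*log(z) + z*(-4 + 2*log(2) + 3*I*pi)


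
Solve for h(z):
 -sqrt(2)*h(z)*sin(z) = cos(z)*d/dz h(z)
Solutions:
 h(z) = C1*cos(z)^(sqrt(2))


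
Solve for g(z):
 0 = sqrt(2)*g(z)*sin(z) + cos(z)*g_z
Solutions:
 g(z) = C1*cos(z)^(sqrt(2))


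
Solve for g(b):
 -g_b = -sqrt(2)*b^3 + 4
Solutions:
 g(b) = C1 + sqrt(2)*b^4/4 - 4*b


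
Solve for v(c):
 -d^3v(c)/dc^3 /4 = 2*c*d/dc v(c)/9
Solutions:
 v(c) = C1 + Integral(C2*airyai(-2*3^(1/3)*c/3) + C3*airybi(-2*3^(1/3)*c/3), c)


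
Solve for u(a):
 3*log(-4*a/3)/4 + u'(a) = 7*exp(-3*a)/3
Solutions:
 u(a) = C1 - 3*a*log(-a)/4 + 3*a*(-2*log(2) + 1 + log(3))/4 - 7*exp(-3*a)/9


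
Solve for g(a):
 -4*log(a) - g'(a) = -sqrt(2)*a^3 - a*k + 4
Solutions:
 g(a) = C1 + sqrt(2)*a^4/4 + a^2*k/2 - 4*a*log(a)


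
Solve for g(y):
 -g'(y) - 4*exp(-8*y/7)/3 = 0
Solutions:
 g(y) = C1 + 7*exp(-8*y/7)/6


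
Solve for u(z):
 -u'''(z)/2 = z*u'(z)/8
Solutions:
 u(z) = C1 + Integral(C2*airyai(-2^(1/3)*z/2) + C3*airybi(-2^(1/3)*z/2), z)


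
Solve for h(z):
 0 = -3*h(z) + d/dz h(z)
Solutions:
 h(z) = C1*exp(3*z)


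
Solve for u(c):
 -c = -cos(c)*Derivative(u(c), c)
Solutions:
 u(c) = C1 + Integral(c/cos(c), c)


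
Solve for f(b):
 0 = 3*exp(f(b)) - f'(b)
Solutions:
 f(b) = log(-1/(C1 + 3*b))


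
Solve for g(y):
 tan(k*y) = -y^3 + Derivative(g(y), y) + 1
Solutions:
 g(y) = C1 + y^4/4 - y + Piecewise((-log(cos(k*y))/k, Ne(k, 0)), (0, True))


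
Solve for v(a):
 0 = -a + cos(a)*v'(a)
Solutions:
 v(a) = C1 + Integral(a/cos(a), a)


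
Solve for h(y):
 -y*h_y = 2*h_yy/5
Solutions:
 h(y) = C1 + C2*erf(sqrt(5)*y/2)


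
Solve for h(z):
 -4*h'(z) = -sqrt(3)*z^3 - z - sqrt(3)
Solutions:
 h(z) = C1 + sqrt(3)*z^4/16 + z^2/8 + sqrt(3)*z/4


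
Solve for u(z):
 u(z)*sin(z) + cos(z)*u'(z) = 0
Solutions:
 u(z) = C1*cos(z)


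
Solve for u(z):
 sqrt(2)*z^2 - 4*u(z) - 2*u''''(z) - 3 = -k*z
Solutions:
 u(z) = k*z/4 + sqrt(2)*z^2/4 + (C1*sin(2^(3/4)*z/2) + C2*cos(2^(3/4)*z/2))*exp(-2^(3/4)*z/2) + (C3*sin(2^(3/4)*z/2) + C4*cos(2^(3/4)*z/2))*exp(2^(3/4)*z/2) - 3/4


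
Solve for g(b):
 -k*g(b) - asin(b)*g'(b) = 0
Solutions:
 g(b) = C1*exp(-k*Integral(1/asin(b), b))


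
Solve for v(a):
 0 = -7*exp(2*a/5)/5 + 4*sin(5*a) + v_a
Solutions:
 v(a) = C1 + 7*exp(2*a/5)/2 + 4*cos(5*a)/5


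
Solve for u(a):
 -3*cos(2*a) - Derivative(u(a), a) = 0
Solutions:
 u(a) = C1 - 3*sin(2*a)/2


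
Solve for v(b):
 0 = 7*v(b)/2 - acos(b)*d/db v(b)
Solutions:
 v(b) = C1*exp(7*Integral(1/acos(b), b)/2)


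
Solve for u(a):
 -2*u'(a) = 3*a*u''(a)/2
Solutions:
 u(a) = C1 + C2/a^(1/3)


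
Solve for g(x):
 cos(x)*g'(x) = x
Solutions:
 g(x) = C1 + Integral(x/cos(x), x)


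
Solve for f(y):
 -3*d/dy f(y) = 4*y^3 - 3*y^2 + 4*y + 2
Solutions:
 f(y) = C1 - y^4/3 + y^3/3 - 2*y^2/3 - 2*y/3


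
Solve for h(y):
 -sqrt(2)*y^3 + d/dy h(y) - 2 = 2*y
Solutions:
 h(y) = C1 + sqrt(2)*y^4/4 + y^2 + 2*y


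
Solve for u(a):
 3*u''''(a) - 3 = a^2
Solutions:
 u(a) = C1 + C2*a + C3*a^2 + C4*a^3 + a^6/1080 + a^4/24


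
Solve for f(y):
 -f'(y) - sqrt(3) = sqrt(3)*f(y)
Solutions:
 f(y) = C1*exp(-sqrt(3)*y) - 1


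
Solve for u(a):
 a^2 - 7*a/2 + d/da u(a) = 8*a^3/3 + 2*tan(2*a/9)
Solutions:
 u(a) = C1 + 2*a^4/3 - a^3/3 + 7*a^2/4 - 9*log(cos(2*a/9))


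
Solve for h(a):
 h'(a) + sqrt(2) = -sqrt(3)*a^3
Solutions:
 h(a) = C1 - sqrt(3)*a^4/4 - sqrt(2)*a


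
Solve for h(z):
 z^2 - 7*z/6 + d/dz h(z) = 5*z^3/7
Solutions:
 h(z) = C1 + 5*z^4/28 - z^3/3 + 7*z^2/12


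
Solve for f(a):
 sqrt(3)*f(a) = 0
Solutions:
 f(a) = 0


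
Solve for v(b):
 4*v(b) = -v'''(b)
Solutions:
 v(b) = C3*exp(-2^(2/3)*b) + (C1*sin(2^(2/3)*sqrt(3)*b/2) + C2*cos(2^(2/3)*sqrt(3)*b/2))*exp(2^(2/3)*b/2)


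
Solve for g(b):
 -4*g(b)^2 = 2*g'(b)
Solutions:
 g(b) = 1/(C1 + 2*b)


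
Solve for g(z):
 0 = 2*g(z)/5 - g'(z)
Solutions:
 g(z) = C1*exp(2*z/5)


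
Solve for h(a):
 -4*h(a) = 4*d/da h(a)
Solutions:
 h(a) = C1*exp(-a)


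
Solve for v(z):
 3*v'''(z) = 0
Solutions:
 v(z) = C1 + C2*z + C3*z^2


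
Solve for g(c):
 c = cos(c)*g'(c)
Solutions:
 g(c) = C1 + Integral(c/cos(c), c)


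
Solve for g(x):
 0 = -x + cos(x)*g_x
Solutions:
 g(x) = C1 + Integral(x/cos(x), x)


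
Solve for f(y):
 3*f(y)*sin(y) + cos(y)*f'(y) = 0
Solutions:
 f(y) = C1*cos(y)^3


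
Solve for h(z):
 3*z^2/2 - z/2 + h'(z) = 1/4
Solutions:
 h(z) = C1 - z^3/2 + z^2/4 + z/4


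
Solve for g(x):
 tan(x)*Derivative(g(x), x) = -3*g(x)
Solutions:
 g(x) = C1/sin(x)^3


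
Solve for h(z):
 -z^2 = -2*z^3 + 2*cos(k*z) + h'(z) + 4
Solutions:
 h(z) = C1 + z^4/2 - z^3/3 - 4*z - 2*sin(k*z)/k


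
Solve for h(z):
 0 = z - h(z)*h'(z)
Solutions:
 h(z) = -sqrt(C1 + z^2)
 h(z) = sqrt(C1 + z^2)


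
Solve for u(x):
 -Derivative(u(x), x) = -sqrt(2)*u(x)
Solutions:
 u(x) = C1*exp(sqrt(2)*x)


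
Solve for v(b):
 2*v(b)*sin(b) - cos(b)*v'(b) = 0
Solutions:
 v(b) = C1/cos(b)^2


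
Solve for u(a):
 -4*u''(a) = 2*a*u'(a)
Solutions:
 u(a) = C1 + C2*erf(a/2)


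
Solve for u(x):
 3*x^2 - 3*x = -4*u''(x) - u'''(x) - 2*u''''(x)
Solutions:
 u(x) = C1 + C2*x - x^4/16 + 3*x^3/16 + 15*x^2/64 + (C3*sin(sqrt(31)*x/4) + C4*cos(sqrt(31)*x/4))*exp(-x/4)


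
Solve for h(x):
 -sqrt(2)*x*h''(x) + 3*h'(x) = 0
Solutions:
 h(x) = C1 + C2*x^(1 + 3*sqrt(2)/2)


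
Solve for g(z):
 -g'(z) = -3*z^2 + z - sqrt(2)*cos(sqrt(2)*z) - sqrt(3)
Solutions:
 g(z) = C1 + z^3 - z^2/2 + sqrt(3)*z + sin(sqrt(2)*z)


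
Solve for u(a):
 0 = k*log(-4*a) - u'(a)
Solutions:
 u(a) = C1 + a*k*log(-a) + a*k*(-1 + 2*log(2))


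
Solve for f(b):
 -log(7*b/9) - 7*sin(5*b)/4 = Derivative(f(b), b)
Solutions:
 f(b) = C1 - b*log(b) - b*log(7) + b + 2*b*log(3) + 7*cos(5*b)/20


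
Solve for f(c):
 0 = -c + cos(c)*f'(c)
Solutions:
 f(c) = C1 + Integral(c/cos(c), c)


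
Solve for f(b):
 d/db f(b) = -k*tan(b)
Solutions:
 f(b) = C1 + k*log(cos(b))


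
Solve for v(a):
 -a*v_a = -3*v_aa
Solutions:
 v(a) = C1 + C2*erfi(sqrt(6)*a/6)


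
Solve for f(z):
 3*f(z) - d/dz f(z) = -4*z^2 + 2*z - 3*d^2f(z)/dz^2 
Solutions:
 f(z) = -4*z^2/3 - 2*z/9 + (C1*sin(sqrt(35)*z/6) + C2*cos(sqrt(35)*z/6))*exp(z/6) + 70/27


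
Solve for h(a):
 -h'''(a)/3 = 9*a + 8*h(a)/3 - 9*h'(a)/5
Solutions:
 h(a) = C1*exp(a*(9/(sqrt(6355)/25 + 4)^(1/3) + 5*(sqrt(6355)/25 + 4)^(1/3))/10)*sin(sqrt(3)*a*(-5*(27*sqrt(6355)/25 + 108)^(1/3) + 81/(27*sqrt(6355)/25 + 108)^(1/3))/30) + C2*exp(a*(9/(sqrt(6355)/25 + 4)^(1/3) + 5*(sqrt(6355)/25 + 4)^(1/3))/10)*cos(sqrt(3)*a*(-5*(27*sqrt(6355)/25 + 108)^(1/3) + 81/(27*sqrt(6355)/25 + 108)^(1/3))/30) + C3*exp(-a*(9/(5*(sqrt(6355)/25 + 4)^(1/3)) + (sqrt(6355)/25 + 4)^(1/3))) - 27*a/8 - 729/320
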